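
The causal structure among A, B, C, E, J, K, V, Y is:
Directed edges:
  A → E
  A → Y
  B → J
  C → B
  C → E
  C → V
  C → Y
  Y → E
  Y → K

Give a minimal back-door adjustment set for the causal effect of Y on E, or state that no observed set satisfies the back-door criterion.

desc(Y)\{Y}={E,K}; candidates ⊆ {A,B,C,J,V}.
size 0: {}; under {} Y still reaches {A,B,C,E,J,V} ∋ E.
size 1: {A}, {B}, {C} …(+2); under {A} Y still reaches {B,C,E,J,V} ∋ E.
{A,C}: Y⊥E given {A,C} in G with Y→· removed — back-door holds.

Y→E: minimal back-door set {A, C}.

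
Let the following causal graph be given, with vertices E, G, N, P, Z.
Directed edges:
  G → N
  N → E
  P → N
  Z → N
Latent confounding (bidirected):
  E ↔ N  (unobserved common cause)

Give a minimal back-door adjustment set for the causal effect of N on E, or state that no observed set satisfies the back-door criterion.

desc(N)\{N}={E}; candidates ⊆ {G,P,Z}.
N↔E: latent back-door arc(s) into N.
size 0: {}; under {} N still reaches {E,G,P,Z} ∋ E.
size 1: {G}, {P}, {Z}; under {G} N still reaches {E,P,Z} ∋ E.
size 2: {G,P}, {G,Z}, {P,Z}; under {G,P} N still reaches {E,Z} ∋ E.
N↔E cannot be blocked by any observed set — no back-door set.

N→E: no observed back-door set.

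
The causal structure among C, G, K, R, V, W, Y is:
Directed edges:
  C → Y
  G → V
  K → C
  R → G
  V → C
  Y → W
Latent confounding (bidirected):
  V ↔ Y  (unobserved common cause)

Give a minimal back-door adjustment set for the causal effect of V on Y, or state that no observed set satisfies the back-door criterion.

desc(V)\{V}={C,W,Y}; candidates ⊆ {G,K,R}.
V↔Y: latent back-door arc(s) into V.
size 0: {}; under {} V still reaches {G,R,W,Y} ∋ Y.
size 1: {G}, {K}, {R}; under {G} V still reaches {W,Y} ∋ Y.
size 2: {G,K}, {G,R}, {K,R}; under {G,K} V still reaches {W,Y} ∋ Y.
V↔Y cannot be blocked by any observed set — no back-door set.

V→Y: no observed back-door set.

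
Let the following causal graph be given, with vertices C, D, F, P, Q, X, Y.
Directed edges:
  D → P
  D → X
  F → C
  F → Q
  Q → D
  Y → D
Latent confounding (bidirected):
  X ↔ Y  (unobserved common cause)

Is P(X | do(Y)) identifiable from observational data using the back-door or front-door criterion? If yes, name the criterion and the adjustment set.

P(X|do(Y)): frontdoor, adjust for {D}.

desc(Y)\{Y}={D,P,X}; candidates ⊆ {C,F,Q}.
Y↔X: latent back-door arc(s) into Y.
size 0: {}; under {} Y still reaches {X} ∋ X.
size 1: {C}, {F}, {Q}; under {C} Y still reaches {X} ∋ X.
size 2: {C,F}, {C,Q}, {F,Q}; under {C,F} Y still reaches {X} ∋ X.
Y↔X cannot be blocked by any observed set — no back-door set.
{D}: (i) intercepts every directed Y→X path; (ii) no back-door Y→{D}; (iii) {Y} blocks every back-door {D}→X. Front-door holds.
P(X|do(Y)) = Σ_{D} P(D|Y) Σ_{Y'} P(X|D,Y')P(Y').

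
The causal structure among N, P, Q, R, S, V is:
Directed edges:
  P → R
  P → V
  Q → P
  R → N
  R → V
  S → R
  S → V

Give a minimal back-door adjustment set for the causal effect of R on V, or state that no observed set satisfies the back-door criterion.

desc(R)\{R}={N,V}; candidates ⊆ {P,Q,S}.
size 0: {}; under {} R still reaches {P,Q,S,V} ∋ V.
size 1: {P}, {Q}, {S}; under {P} R still reaches {S,V} ∋ V.
{P,S}: R⊥V given {P,S} in G with R→· removed — back-door holds.

R→V: minimal back-door set {P, S}.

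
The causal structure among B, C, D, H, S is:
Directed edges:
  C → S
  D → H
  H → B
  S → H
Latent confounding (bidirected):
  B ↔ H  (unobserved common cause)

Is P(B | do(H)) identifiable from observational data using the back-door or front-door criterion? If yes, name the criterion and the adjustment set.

desc(H)\{H}={B}; candidates ⊆ {C,D,S}.
H↔B: latent back-door arc(s) into H.
size 0: {}; under {} H still reaches {B,C,D,S} ∋ B.
size 1: {C}, {D}, {S}; under {C} H still reaches {B,D,S} ∋ B.
size 2: {C,D}, {C,S}, {D,S}; under {C,D} H still reaches {B,S} ∋ B.
H↔B cannot be blocked by any observed set — no back-door set.
No mediator lies on a directed H→…→B path.
Neither criterion identifies P(B|do(H)) in this graph.

P(B|do(H)): not identifiable (no BD/FD set).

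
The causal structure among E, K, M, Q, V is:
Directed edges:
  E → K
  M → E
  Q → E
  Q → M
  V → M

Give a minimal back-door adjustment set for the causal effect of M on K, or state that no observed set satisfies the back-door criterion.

desc(M)\{M}={E,K}; candidates ⊆ {Q,V}.
size 0: {}; under {} M still reaches {E,K,Q,V} ∋ K.
{Q}: M⊥K given {Q} in G with M→· removed — back-door holds.

M→K: minimal back-door set {Q}.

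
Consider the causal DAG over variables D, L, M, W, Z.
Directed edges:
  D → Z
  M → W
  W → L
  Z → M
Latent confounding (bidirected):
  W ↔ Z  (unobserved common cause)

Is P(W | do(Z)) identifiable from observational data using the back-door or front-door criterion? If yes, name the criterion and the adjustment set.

P(W|do(Z)): frontdoor, adjust for {M}.

desc(Z)\{Z}={L,M,W}; candidates ⊆ {D}.
Z↔W: latent back-door arc(s) into Z.
size 0: {}; under {} Z still reaches {D,L,W} ∋ W.
size 1: {D}; under {D} Z still reaches {L,W} ∋ W.
Z↔W cannot be blocked by any observed set — no back-door set.
{M}: (i) intercepts every directed Z→W path; (ii) no back-door Z→{M}; (iii) {Z} blocks every back-door {M}→W. Front-door holds.
P(W|do(Z)) = Σ_{M} P(M|Z) Σ_{Z'} P(W|M,Z')P(Z').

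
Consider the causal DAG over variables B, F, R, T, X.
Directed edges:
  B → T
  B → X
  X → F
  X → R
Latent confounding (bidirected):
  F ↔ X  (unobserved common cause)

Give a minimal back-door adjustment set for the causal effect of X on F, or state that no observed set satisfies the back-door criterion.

X→F: no observed back-door set.

desc(X)\{X}={F,R}; candidates ⊆ {B,T}.
X↔F: latent back-door arc(s) into X.
size 0: {}; under {} X still reaches {B,F,T} ∋ F.
size 1: {B}, {T}; under {B} X still reaches {F} ∋ F.
size 2: {B,T}; under {B,T} X still reaches {F} ∋ F.
X↔F cannot be blocked by any observed set — no back-door set.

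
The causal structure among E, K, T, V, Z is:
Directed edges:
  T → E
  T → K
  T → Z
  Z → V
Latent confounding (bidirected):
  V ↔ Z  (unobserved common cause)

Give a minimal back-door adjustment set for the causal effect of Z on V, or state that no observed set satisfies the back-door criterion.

desc(Z)\{Z}={V}; candidates ⊆ {E,K,T}.
Z↔V: latent back-door arc(s) into Z.
size 0: {}; under {} Z still reaches {E,K,T,V} ∋ V.
size 1: {E}, {K}, {T}; under {E} Z still reaches {K,T,V} ∋ V.
size 2: {E,K}, {E,T}, {K,T}; under {E,K} Z still reaches {T,V} ∋ V.
Z↔V cannot be blocked by any observed set — no back-door set.

Z→V: no observed back-door set.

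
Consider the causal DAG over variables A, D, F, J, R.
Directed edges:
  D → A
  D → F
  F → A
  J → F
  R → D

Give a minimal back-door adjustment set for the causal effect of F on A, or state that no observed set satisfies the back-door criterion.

desc(F)\{F}={A}; candidates ⊆ {D,J,R}.
size 0: {}; under {} F still reaches {A,D,J,R} ∋ A.
{D}: F⊥A given {D} in G with F→· removed — back-door holds.

F→A: minimal back-door set {D}.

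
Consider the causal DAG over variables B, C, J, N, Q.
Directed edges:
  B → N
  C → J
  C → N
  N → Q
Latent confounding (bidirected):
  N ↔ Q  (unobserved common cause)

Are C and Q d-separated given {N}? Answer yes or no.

Bayes-Ball from C | {N} reaches {B,J,Q}.
Q ∈ reach(C|{N}) ⇒ C ⊥̸ Q | {N}.

No — C and Q are d-connected given {N}.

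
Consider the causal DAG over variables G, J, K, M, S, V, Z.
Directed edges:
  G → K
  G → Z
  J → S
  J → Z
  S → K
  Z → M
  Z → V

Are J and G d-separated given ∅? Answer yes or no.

Bayes-Ball from J | ∅ reaches {K,M,S,V,Z}.
G ∉ reach(J|∅) ⇒ J ⊥ G | ∅.

Yes — J ⊥ G | ∅.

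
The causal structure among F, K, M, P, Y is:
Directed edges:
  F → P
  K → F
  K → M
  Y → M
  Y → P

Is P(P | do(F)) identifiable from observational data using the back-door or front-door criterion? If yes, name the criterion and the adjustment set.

P(P|do(F)): backdoor, adjust for ∅.

desc(F)\{F}={P}; candidates ⊆ {K,M,Y}.
∅: F⊥P given ∅ in G with F→· removed — back-door holds.
P(P|do(F)) = P(P|F) — no adjustment needed.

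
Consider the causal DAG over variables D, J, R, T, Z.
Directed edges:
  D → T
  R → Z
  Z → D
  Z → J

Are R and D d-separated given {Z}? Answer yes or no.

Yes — R ⊥ D | {Z}.

Bayes-Ball from R | {Z} reaches ∅.
D ∉ reach(R|{Z}) ⇒ R ⊥ D | {Z}.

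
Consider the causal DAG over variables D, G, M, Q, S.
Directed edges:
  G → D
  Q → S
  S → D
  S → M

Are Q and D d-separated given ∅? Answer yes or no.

Bayes-Ball from Q | ∅ reaches {D,M,S}.
D ∈ reach(Q|∅) ⇒ Q ⊥̸ D | ∅.

No — Q and D are d-connected given ∅.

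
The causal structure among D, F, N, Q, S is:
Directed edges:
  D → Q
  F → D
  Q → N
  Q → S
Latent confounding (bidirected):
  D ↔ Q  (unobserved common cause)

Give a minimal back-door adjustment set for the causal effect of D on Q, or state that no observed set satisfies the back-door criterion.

desc(D)\{D}={N,Q,S}; candidates ⊆ {F}.
D↔Q: latent back-door arc(s) into D.
size 0: {}; under {} D still reaches {F,N,Q,S} ∋ Q.
size 1: {F}; under {F} D still reaches {N,Q,S} ∋ Q.
D↔Q cannot be blocked by any observed set — no back-door set.

D→Q: no observed back-door set.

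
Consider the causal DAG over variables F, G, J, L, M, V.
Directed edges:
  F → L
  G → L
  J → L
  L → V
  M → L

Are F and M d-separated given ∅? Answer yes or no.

Bayes-Ball from F | ∅ reaches {L,V}.
M ∉ reach(F|∅) ⇒ F ⊥ M | ∅.

Yes — F ⊥ M | ∅.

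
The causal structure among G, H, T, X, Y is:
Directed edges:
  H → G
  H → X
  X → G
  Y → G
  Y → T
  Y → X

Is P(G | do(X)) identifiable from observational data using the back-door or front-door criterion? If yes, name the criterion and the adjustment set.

desc(X)\{X}={G}; candidates ⊆ {H,T,Y}.
size 0: {}; under {} X still reaches {G,H,T,Y} ∋ G.
size 1: {H}, {T}, {Y}; under {H} X still reaches {G,T,Y} ∋ G.
{H,Y}: X⊥G given {H,Y} in G with X→· removed — back-door holds.
P(G|do(X)) = Σ_{H,Y} P(G|X,H,Y)·P(H,Y).

P(G|do(X)): backdoor, adjust for {H, Y}.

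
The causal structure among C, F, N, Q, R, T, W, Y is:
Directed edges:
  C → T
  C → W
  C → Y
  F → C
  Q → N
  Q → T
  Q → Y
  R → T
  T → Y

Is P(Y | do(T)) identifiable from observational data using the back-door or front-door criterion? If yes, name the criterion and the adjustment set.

desc(T)\{T}={Y}; candidates ⊆ {C,F,N,Q,R,W}.
size 0: {}; under {} T still reaches {C,F,N,Q,R,W,Y} ∋ Y.
size 1: {C}, {F}, {N} …(+3); under {C} T still reaches {N,Q,R,Y} ∋ Y.
{C,Q}: T⊥Y given {C,Q} in G with T→· removed — back-door holds.
P(Y|do(T)) = Σ_{C,Q} P(Y|T,C,Q)·P(C,Q).

P(Y|do(T)): backdoor, adjust for {C, Q}.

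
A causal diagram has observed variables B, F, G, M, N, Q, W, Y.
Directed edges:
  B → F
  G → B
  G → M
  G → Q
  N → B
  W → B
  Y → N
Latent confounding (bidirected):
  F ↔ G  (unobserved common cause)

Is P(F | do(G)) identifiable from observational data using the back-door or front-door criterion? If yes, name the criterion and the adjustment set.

P(F|do(G)): frontdoor, adjust for {B}.

desc(G)\{G}={B,F,M,Q}; candidates ⊆ {N,W,Y}.
G↔F: latent back-door arc(s) into G.
size 0: {}; under {} G still reaches {F} ∋ F.
size 1: {N}, {W}, {Y}; under {N} G still reaches {F} ∋ F.
size 2: {N,W}, {N,Y}, {W,Y}; under {N,W} G still reaches {F} ∋ F.
G↔F cannot be blocked by any observed set — no back-door set.
{B}: (i) intercepts every directed G→F path; (ii) no back-door G→{B}; (iii) {G} blocks every back-door {B}→F. Front-door holds.
P(F|do(G)) = Σ_{B} P(B|G) Σ_{G'} P(F|B,G')P(G').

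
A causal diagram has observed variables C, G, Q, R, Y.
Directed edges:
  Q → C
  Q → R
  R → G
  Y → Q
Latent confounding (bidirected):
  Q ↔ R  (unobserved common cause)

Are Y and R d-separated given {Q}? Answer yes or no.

No — Y and R are d-connected given {Q}.

Bayes-Ball from Y | {Q} reaches {G,R}.
R ∈ reach(Y|{Q}) ⇒ Y ⊥̸ R | {Q}.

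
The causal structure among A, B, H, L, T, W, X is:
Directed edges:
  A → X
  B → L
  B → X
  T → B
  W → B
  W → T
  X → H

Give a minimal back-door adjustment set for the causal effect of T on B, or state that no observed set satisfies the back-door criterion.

desc(T)\{T}={B,H,L,X}; candidates ⊆ {A,W}.
size 0: {}; under {} T still reaches {B,H,L,W,X} ∋ B.
{W}: T⊥B given {W} in G with T→· removed — back-door holds.

T→B: minimal back-door set {W}.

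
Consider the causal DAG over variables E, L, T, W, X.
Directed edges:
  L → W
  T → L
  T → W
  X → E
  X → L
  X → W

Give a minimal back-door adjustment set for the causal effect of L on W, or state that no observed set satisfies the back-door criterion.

desc(L)\{L}={W}; candidates ⊆ {E,T,X}.
size 0: {}; under {} L still reaches {E,T,W,X} ∋ W.
size 1: {E}, {T}, {X}; under {E} L still reaches {T,W,X} ∋ W.
{T,X}: L⊥W given {T,X} in G with L→· removed — back-door holds.

L→W: minimal back-door set {T, X}.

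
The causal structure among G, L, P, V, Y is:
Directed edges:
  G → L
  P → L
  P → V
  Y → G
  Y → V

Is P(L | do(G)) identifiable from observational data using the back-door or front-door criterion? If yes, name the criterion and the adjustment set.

desc(G)\{G}={L}; candidates ⊆ {P,V,Y}.
∅: G⊥L given ∅ in G with G→· removed — back-door holds.
P(L|do(G)) = P(L|G) — no adjustment needed.

P(L|do(G)): backdoor, adjust for ∅.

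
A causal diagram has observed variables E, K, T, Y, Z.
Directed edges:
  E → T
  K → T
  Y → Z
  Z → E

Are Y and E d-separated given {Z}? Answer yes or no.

Bayes-Ball from Y | {Z} reaches ∅.
E ∉ reach(Y|{Z}) ⇒ Y ⊥ E | {Z}.

Yes — Y ⊥ E | {Z}.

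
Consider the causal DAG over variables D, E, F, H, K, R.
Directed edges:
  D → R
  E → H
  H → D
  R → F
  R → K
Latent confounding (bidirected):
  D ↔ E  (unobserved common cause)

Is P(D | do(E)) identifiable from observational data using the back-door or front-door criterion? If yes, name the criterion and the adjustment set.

P(D|do(E)): frontdoor, adjust for {H}.

desc(E)\{E}={D,F,H,K,R}; candidates ⊆ {—}.
E↔D: latent back-door arc(s) into E.
size 0: {}; under {} E still reaches {D,F,K,R} ∋ D.
E↔D cannot be blocked by any observed set — no back-door set.
{H}: (i) intercepts every directed E→D path; (ii) no back-door E→{H}; (iii) {E} blocks every back-door {H}→D. Front-door holds.
P(D|do(E)) = Σ_{H} P(H|E) Σ_{E'} P(D|H,E')P(E').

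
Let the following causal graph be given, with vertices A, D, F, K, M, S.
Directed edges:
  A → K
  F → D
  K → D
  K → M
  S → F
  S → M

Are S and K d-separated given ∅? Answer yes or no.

Yes — S ⊥ K | ∅.

Bayes-Ball from S | ∅ reaches {D,F,M}.
K ∉ reach(S|∅) ⇒ S ⊥ K | ∅.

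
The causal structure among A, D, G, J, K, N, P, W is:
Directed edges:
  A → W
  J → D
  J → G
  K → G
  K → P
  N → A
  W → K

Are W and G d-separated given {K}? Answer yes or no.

Yes — W ⊥ G | {K}.

Bayes-Ball from W | {K} reaches {A,N}.
G ∉ reach(W|{K}) ⇒ W ⊥ G | {K}.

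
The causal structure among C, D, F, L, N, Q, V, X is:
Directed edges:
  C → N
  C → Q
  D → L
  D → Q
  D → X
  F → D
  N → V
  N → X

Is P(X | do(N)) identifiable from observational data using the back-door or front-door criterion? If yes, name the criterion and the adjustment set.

desc(N)\{N}={V,X}; candidates ⊆ {C,D,F,L,Q}.
∅: N⊥X given ∅ in G with N→· removed — back-door holds.
P(X|do(N)) = P(X|N) — no adjustment needed.

P(X|do(N)): backdoor, adjust for ∅.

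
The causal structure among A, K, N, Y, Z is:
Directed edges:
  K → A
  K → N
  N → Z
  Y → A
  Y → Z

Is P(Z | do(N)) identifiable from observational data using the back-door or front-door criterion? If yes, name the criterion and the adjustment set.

P(Z|do(N)): backdoor, adjust for ∅.

desc(N)\{N}={Z}; candidates ⊆ {A,K,Y}.
∅: N⊥Z given ∅ in G with N→· removed — back-door holds.
P(Z|do(N)) = P(Z|N) — no adjustment needed.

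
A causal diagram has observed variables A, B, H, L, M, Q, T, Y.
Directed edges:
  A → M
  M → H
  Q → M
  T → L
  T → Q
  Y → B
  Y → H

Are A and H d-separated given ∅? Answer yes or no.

No — A and H are d-connected given ∅.

Bayes-Ball from A | ∅ reaches {H,M}.
H ∈ reach(A|∅) ⇒ A ⊥̸ H | ∅.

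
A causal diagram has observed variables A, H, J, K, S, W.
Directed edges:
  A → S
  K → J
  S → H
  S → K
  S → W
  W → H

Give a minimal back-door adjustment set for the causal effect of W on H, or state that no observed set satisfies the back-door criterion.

W→H: minimal back-door set {S}.

desc(W)\{W}={H}; candidates ⊆ {A,J,K,S}.
size 0: {}; under {} W still reaches {A,H,J,K,S} ∋ H.
{S}: W⊥H given {S} in G with W→· removed — back-door holds.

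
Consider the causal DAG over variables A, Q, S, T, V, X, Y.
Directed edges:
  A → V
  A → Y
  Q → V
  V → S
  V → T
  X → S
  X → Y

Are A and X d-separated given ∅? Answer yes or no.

Bayes-Ball from A | ∅ reaches {S,T,V,Y}.
X ∉ reach(A|∅) ⇒ A ⊥ X | ∅.

Yes — A ⊥ X | ∅.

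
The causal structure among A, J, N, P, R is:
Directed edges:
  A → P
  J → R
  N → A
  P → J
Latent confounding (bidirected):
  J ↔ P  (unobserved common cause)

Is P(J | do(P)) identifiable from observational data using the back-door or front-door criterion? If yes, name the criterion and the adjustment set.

desc(P)\{P}={J,R}; candidates ⊆ {A,N}.
P↔J: latent back-door arc(s) into P.
size 0: {}; under {} P still reaches {A,J,N,R} ∋ J.
size 1: {A}, {N}; under {A} P still reaches {J,R} ∋ J.
size 2: {A,N}; under {A,N} P still reaches {J,R} ∋ J.
P↔J cannot be blocked by any observed set — no back-door set.
No mediator lies on a directed P→…→J path.
Neither criterion identifies P(J|do(P)) in this graph.

P(J|do(P)): not identifiable (no BD/FD set).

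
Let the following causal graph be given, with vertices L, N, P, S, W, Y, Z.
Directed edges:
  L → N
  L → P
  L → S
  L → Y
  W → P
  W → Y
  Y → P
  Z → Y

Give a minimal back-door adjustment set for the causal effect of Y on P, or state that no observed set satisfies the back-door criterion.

desc(Y)\{Y}={P}; candidates ⊆ {L,N,S,W,Z}.
size 0: {}; under {} Y still reaches {L,N,P,S,W,Z} ∋ P.
size 1: {L}, {N}, {S} …(+2); under {L} Y still reaches {P,W,Z} ∋ P.
{L,W}: Y⊥P given {L,W} in G with Y→· removed — back-door holds.

Y→P: minimal back-door set {L, W}.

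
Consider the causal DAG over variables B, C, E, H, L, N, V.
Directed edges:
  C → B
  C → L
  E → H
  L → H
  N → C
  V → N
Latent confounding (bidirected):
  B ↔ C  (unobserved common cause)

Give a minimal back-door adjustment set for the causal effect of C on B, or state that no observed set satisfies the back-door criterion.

desc(C)\{C}={B,H,L}; candidates ⊆ {E,N,V}.
C↔B: latent back-door arc(s) into C.
size 0: {}; under {} C still reaches {B,N,V} ∋ B.
size 1: {E}, {N}, {V}; under {E} C still reaches {B,N,V} ∋ B.
size 2: {E,N}, {E,V}, {N,V}; under {E,N} C still reaches {B} ∋ B.
C↔B cannot be blocked by any observed set — no back-door set.

C→B: no observed back-door set.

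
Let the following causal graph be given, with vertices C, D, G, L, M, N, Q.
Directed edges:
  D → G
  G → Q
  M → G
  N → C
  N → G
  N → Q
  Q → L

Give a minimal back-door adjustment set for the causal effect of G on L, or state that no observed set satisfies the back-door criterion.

G→L: minimal back-door set {N}.

desc(G)\{G}={L,Q}; candidates ⊆ {C,D,M,N}.
size 0: {}; under {} G still reaches {C,D,L,M,N,Q} ∋ L.
{N}: G⊥L given {N} in G with G→· removed — back-door holds.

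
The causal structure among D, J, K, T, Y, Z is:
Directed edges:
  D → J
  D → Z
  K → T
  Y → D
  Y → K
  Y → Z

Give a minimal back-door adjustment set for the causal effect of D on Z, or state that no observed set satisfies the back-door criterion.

desc(D)\{D}={J,Z}; candidates ⊆ {K,T,Y}.
size 0: {}; under {} D still reaches {K,T,Y,Z} ∋ Z.
{Y}: D⊥Z given {Y} in G with D→· removed — back-door holds.

D→Z: minimal back-door set {Y}.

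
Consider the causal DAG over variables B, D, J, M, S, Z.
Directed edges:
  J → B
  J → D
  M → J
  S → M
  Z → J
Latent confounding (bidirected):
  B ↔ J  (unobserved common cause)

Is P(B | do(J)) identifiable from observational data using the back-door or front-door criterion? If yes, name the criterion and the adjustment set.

P(B|do(J)): not identifiable (no BD/FD set).

desc(J)\{J}={B,D}; candidates ⊆ {M,S,Z}.
J↔B: latent back-door arc(s) into J.
size 0: {}; under {} J still reaches {B,M,S,Z} ∋ B.
size 1: {M}, {S}, {Z}; under {M} J still reaches {B,Z} ∋ B.
size 2: {M,S}, {M,Z}, {S,Z}; under {M,S} J still reaches {B,Z} ∋ B.
J↔B cannot be blocked by any observed set — no back-door set.
No mediator lies on a directed J→…→B path.
Neither criterion identifies P(B|do(J)) in this graph.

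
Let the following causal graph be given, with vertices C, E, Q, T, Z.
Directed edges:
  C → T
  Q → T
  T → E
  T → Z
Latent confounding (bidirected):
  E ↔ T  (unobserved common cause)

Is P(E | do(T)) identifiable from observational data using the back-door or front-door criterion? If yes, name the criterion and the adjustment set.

desc(T)\{T}={E,Z}; candidates ⊆ {C,Q}.
T↔E: latent back-door arc(s) into T.
size 0: {}; under {} T still reaches {C,E,Q} ∋ E.
size 1: {C}, {Q}; under {C} T still reaches {E,Q} ∋ E.
size 2: {C,Q}; under {C,Q} T still reaches {E} ∋ E.
T↔E cannot be blocked by any observed set — no back-door set.
No mediator lies on a directed T→…→E path.
Neither criterion identifies P(E|do(T)) in this graph.

P(E|do(T)): not identifiable (no BD/FD set).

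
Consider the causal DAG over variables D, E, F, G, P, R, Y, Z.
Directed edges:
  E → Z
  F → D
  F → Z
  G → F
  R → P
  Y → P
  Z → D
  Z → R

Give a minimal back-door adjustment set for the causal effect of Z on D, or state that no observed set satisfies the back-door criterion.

Z→D: minimal back-door set {F}.

desc(Z)\{Z}={D,P,R}; candidates ⊆ {E,F,G,Y}.
size 0: {}; under {} Z still reaches {D,E,F,G} ∋ D.
{F}: Z⊥D given {F} in G with Z→· removed — back-door holds.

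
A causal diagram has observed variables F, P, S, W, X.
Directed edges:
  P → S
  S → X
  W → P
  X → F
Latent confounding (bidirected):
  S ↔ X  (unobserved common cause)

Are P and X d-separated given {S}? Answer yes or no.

No — P and X are d-connected given {S}.

Bayes-Ball from P | {S} reaches {F,W,X}.
X ∈ reach(P|{S}) ⇒ P ⊥̸ X | {S}.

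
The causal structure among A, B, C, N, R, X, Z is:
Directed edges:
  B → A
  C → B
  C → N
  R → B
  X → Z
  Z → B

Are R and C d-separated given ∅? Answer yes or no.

Bayes-Ball from R | ∅ reaches {A,B}.
C ∉ reach(R|∅) ⇒ R ⊥ C | ∅.

Yes — R ⊥ C | ∅.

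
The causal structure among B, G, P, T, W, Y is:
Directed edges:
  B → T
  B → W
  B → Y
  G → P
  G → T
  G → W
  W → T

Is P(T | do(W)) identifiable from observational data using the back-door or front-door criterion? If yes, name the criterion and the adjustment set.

P(T|do(W)): backdoor, adjust for {B, G}.

desc(W)\{W}={T}; candidates ⊆ {B,G,P,Y}.
size 0: {}; under {} W still reaches {B,G,P,T,Y} ∋ T.
size 1: {B}, {G}, {P} …(+1); under {B} W still reaches {G,P,T} ∋ T.
{B,G}: W⊥T given {B,G} in G with W→· removed — back-door holds.
P(T|do(W)) = Σ_{B,G} P(T|W,B,G)·P(B,G).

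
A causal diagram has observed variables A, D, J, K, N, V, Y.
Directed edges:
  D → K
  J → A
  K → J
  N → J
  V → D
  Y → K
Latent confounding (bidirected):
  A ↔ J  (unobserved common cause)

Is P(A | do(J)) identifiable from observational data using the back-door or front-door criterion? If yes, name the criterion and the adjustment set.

P(A|do(J)): not identifiable (no BD/FD set).

desc(J)\{J}={A}; candidates ⊆ {D,K,N,V,Y}.
J↔A: latent back-door arc(s) into J.
size 0: {}; under {} J still reaches {A,D,K,N,V,Y} ∋ A.
size 1: {D}, {K}, {N} …(+2); under {D} J still reaches {A,K,N,Y} ∋ A.
size 2: {D,K}, {D,N}, {D,V} …(+7); under {D,K} J still reaches {A,N} ∋ A.
J↔A cannot be blocked by any observed set — no back-door set.
No mediator lies on a directed J→…→A path.
Neither criterion identifies P(A|do(J)) in this graph.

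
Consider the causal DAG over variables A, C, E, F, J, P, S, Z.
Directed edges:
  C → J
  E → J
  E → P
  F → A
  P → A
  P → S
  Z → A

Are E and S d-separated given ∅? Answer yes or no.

No — E and S are d-connected given ∅.

Bayes-Ball from E | ∅ reaches {A,J,P,S}.
S ∈ reach(E|∅) ⇒ E ⊥̸ S | ∅.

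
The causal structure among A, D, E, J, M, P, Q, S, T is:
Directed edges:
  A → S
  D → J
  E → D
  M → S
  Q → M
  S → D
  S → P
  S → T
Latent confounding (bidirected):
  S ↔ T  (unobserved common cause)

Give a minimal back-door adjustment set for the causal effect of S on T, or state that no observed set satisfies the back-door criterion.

S→T: no observed back-door set.

desc(S)\{S}={D,J,P,T}; candidates ⊆ {A,E,M,Q}.
S↔T: latent back-door arc(s) into S.
size 0: {}; under {} S still reaches {A,M,Q,T} ∋ T.
size 1: {A}, {E}, {M} …(+1); under {A} S still reaches {M,Q,T} ∋ T.
size 2: {A,E}, {A,M}, {A,Q} …(+3); under {A,E} S still reaches {M,Q,T} ∋ T.
S↔T cannot be blocked by any observed set — no back-door set.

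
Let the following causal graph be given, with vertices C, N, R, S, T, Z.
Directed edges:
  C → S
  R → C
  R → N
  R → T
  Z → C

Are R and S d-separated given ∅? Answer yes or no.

No — R and S are d-connected given ∅.

Bayes-Ball from R | ∅ reaches {C,N,S,T}.
S ∈ reach(R|∅) ⇒ R ⊥̸ S | ∅.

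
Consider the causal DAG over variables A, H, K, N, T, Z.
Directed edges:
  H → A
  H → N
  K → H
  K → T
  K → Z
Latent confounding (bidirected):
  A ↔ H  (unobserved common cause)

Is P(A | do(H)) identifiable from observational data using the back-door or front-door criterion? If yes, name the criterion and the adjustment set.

desc(H)\{H}={A,N}; candidates ⊆ {K,T,Z}.
H↔A: latent back-door arc(s) into H.
size 0: {}; under {} H still reaches {A,K,T,Z} ∋ A.
size 1: {K}, {T}, {Z}; under {K} H still reaches {A} ∋ A.
size 2: {K,T}, {K,Z}, {T,Z}; under {K,T} H still reaches {A} ∋ A.
H↔A cannot be blocked by any observed set — no back-door set.
No mediator lies on a directed H→…→A path.
Neither criterion identifies P(A|do(H)) in this graph.

P(A|do(H)): not identifiable (no BD/FD set).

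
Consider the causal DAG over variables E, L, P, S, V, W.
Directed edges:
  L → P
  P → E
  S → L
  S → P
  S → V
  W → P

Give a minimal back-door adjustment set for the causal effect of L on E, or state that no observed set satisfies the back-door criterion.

L→E: minimal back-door set {S}.

desc(L)\{L}={E,P}; candidates ⊆ {S,V,W}.
size 0: {}; under {} L still reaches {E,P,S,V} ∋ E.
{S}: L⊥E given {S} in G with L→· removed — back-door holds.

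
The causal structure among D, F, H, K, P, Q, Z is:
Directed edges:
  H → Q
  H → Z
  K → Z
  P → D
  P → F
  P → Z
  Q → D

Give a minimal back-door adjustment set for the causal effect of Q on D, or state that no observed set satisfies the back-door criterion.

desc(Q)\{Q}={D}; candidates ⊆ {F,H,K,P,Z}.
∅: Q⊥D given ∅ in G with Q→· removed — back-door holds.

Q→D: minimal back-door set ∅.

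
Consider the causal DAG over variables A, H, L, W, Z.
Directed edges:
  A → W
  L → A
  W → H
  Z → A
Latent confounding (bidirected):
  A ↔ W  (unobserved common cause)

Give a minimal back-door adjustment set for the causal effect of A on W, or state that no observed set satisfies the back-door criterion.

A→W: no observed back-door set.

desc(A)\{A}={H,W}; candidates ⊆ {L,Z}.
A↔W: latent back-door arc(s) into A.
size 0: {}; under {} A still reaches {H,L,W,Z} ∋ W.
size 1: {L}, {Z}; under {L} A still reaches {H,W,Z} ∋ W.
size 2: {L,Z}; under {L,Z} A still reaches {H,W} ∋ W.
A↔W cannot be blocked by any observed set — no back-door set.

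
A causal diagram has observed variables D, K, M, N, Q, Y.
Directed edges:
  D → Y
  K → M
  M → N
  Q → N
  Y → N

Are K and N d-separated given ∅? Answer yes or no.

No — K and N are d-connected given ∅.

Bayes-Ball from K | ∅ reaches {M,N}.
N ∈ reach(K|∅) ⇒ K ⊥̸ N | ∅.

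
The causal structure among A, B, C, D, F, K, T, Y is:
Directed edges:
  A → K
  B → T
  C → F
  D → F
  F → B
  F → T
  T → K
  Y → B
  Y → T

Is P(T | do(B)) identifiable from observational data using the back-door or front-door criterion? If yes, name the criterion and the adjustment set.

desc(B)\{B}={K,T}; candidates ⊆ {A,C,D,F,Y}.
size 0: {}; under {} B still reaches {C,D,F,K,T,Y} ∋ T.
size 1: {A}, {C}, {D} …(+2); under {A} B still reaches {C,D,F,K,T,Y} ∋ T.
{F,Y}: B⊥T given {F,Y} in G with B→· removed — back-door holds.
P(T|do(B)) = Σ_{F,Y} P(T|B,F,Y)·P(F,Y).

P(T|do(B)): backdoor, adjust for {F, Y}.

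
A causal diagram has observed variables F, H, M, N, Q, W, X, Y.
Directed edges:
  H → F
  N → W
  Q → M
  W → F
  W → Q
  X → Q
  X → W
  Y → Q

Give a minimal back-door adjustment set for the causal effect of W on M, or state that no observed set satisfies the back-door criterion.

W→M: minimal back-door set {X}.

desc(W)\{W}={F,M,Q}; candidates ⊆ {H,N,X,Y}.
size 0: {}; under {} W still reaches {M,N,Q,X} ∋ M.
{X}: W⊥M given {X} in G with W→· removed — back-door holds.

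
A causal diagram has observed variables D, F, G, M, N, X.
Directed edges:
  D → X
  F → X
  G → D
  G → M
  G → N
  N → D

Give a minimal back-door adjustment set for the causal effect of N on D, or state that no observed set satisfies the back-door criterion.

desc(N)\{N}={D,X}; candidates ⊆ {F,G,M}.
size 0: {}; under {} N still reaches {D,G,M,X} ∋ D.
{G}: N⊥D given {G} in G with N→· removed — back-door holds.

N→D: minimal back-door set {G}.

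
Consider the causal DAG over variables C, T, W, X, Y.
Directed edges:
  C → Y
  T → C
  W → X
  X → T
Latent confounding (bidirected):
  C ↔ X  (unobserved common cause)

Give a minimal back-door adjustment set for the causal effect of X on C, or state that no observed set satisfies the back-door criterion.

X→C: no observed back-door set.

desc(X)\{X}={C,T,Y}; candidates ⊆ {W}.
X↔C: latent back-door arc(s) into X.
size 0: {}; under {} X still reaches {C,W,Y} ∋ C.
size 1: {W}; under {W} X still reaches {C,Y} ∋ C.
X↔C cannot be blocked by any observed set — no back-door set.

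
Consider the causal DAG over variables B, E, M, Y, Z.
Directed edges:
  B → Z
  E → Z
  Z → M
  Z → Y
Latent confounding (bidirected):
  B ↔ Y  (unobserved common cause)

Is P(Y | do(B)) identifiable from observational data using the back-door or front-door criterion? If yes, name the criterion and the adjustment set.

desc(B)\{B}={M,Y,Z}; candidates ⊆ {E}.
B↔Y: latent back-door arc(s) into B.
size 0: {}; under {} B still reaches {Y} ∋ Y.
size 1: {E}; under {E} B still reaches {Y} ∋ Y.
B↔Y cannot be blocked by any observed set — no back-door set.
{Z}: (i) intercepts every directed B→Y path; (ii) no back-door B→{Z}; (iii) {B} blocks every back-door {Z}→Y. Front-door holds.
P(Y|do(B)) = Σ_{Z} P(Z|B) Σ_{B'} P(Y|Z,B')P(B').

P(Y|do(B)): frontdoor, adjust for {Z}.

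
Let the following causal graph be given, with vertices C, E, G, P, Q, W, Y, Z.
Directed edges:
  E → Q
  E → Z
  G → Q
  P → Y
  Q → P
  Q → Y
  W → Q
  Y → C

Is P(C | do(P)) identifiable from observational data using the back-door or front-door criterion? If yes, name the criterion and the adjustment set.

desc(P)\{P}={C,Y}; candidates ⊆ {E,G,Q,W,Z}.
size 0: {}; under {} P still reaches {C,E,G,Q,W,Y,Z} ∋ C.
{Q}: P⊥C given {Q} in G with P→· removed — back-door holds.
P(C|do(P)) = Σ_{Q} P(C|P,Q)·P(Q).

P(C|do(P)): backdoor, adjust for {Q}.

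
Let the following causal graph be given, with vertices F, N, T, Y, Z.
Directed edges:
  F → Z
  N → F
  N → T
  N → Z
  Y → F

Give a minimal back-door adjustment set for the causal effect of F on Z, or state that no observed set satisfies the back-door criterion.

F→Z: minimal back-door set {N}.

desc(F)\{F}={Z}; candidates ⊆ {N,T,Y}.
size 0: {}; under {} F still reaches {N,T,Y,Z} ∋ Z.
{N}: F⊥Z given {N} in G with F→· removed — back-door holds.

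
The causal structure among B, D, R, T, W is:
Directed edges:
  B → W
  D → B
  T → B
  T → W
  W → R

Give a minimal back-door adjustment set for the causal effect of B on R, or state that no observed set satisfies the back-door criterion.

B→R: minimal back-door set {T}.

desc(B)\{B}={R,W}; candidates ⊆ {D,T}.
size 0: {}; under {} B still reaches {D,R,T,W} ∋ R.
{T}: B⊥R given {T} in G with B→· removed — back-door holds.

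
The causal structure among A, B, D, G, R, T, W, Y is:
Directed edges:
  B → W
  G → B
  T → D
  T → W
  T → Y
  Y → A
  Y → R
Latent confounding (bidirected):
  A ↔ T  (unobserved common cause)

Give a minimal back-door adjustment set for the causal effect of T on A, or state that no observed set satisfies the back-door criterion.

desc(T)\{T}={A,D,R,W,Y}; candidates ⊆ {B,G}.
T↔A: latent back-door arc(s) into T.
size 0: {}; under {} T still reaches {A} ∋ A.
size 1: {B}, {G}; under {B} T still reaches {A} ∋ A.
size 2: {B,G}; under {B,G} T still reaches {A} ∋ A.
T↔A cannot be blocked by any observed set — no back-door set.

T→A: no observed back-door set.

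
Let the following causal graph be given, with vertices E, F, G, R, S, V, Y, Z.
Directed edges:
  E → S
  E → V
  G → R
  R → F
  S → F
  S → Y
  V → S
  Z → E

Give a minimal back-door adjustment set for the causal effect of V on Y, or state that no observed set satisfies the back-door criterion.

desc(V)\{V}={F,S,Y}; candidates ⊆ {E,G,R,Z}.
size 0: {}; under {} V still reaches {E,F,S,Y,Z} ∋ Y.
{E}: V⊥Y given {E} in G with V→· removed — back-door holds.

V→Y: minimal back-door set {E}.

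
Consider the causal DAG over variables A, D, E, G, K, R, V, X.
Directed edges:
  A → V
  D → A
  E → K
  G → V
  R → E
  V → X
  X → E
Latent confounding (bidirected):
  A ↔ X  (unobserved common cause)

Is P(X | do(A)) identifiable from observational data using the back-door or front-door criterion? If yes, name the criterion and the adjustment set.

desc(A)\{A}={E,K,V,X}; candidates ⊆ {D,G,R}.
A↔X: latent back-door arc(s) into A.
size 0: {}; under {} A still reaches {D,E,K,X} ∋ X.
size 1: {D}, {G}, {R}; under {D} A still reaches {E,K,X} ∋ X.
size 2: {D,G}, {D,R}, {G,R}; under {D,G} A still reaches {E,K,X} ∋ X.
A↔X cannot be blocked by any observed set — no back-door set.
{V}: (i) intercepts every directed A→X path; (ii) no back-door A→{V}; (iii) {A} blocks every back-door {V}→X. Front-door holds.
P(X|do(A)) = Σ_{V} P(V|A) Σ_{A'} P(X|V,A')P(A').

P(X|do(A)): frontdoor, adjust for {V}.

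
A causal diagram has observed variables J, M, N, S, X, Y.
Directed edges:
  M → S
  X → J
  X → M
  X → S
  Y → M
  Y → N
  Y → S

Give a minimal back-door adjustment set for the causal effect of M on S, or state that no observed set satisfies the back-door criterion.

M→S: minimal back-door set {X, Y}.

desc(M)\{M}={S}; candidates ⊆ {J,N,X,Y}.
size 0: {}; under {} M still reaches {J,N,S,X,Y} ∋ S.
size 1: {J}, {N}, {X} …(+1); under {J} M still reaches {N,S,X,Y} ∋ S.
{X,Y}: M⊥S given {X,Y} in G with M→· removed — back-door holds.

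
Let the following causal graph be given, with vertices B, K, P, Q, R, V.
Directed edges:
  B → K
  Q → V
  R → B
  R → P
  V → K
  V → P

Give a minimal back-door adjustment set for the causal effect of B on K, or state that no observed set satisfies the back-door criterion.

B→K: minimal back-door set ∅.

desc(B)\{B}={K}; candidates ⊆ {P,Q,R,V}.
∅: B⊥K given ∅ in G with B→· removed — back-door holds.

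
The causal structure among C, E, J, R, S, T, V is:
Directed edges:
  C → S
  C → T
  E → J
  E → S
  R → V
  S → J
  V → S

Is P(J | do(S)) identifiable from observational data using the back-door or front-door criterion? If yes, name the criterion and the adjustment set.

desc(S)\{S}={J}; candidates ⊆ {C,E,R,T,V}.
size 0: {}; under {} S still reaches {C,E,J,R,T,V} ∋ J.
{E}: S⊥J given {E} in G with S→· removed — back-door holds.
P(J|do(S)) = Σ_{E} P(J|S,E)·P(E).

P(J|do(S)): backdoor, adjust for {E}.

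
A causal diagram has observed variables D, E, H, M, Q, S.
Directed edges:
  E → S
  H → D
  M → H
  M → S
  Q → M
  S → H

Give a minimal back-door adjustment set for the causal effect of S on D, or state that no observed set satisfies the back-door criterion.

desc(S)\{S}={D,H}; candidates ⊆ {E,M,Q}.
size 0: {}; under {} S still reaches {D,E,H,M,Q} ∋ D.
{M}: S⊥D given {M} in G with S→· removed — back-door holds.

S→D: minimal back-door set {M}.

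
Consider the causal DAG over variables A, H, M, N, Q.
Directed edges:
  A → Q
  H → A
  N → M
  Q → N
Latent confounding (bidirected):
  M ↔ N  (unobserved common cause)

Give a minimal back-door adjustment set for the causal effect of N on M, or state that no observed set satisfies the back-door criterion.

N→M: no observed back-door set.

desc(N)\{N}={M}; candidates ⊆ {A,H,Q}.
N↔M: latent back-door arc(s) into N.
size 0: {}; under {} N still reaches {A,H,M,Q} ∋ M.
size 1: {A}, {H}, {Q}; under {A} N still reaches {M,Q} ∋ M.
size 2: {A,H}, {A,Q}, {H,Q}; under {A,H} N still reaches {M,Q} ∋ M.
N↔M cannot be blocked by any observed set — no back-door set.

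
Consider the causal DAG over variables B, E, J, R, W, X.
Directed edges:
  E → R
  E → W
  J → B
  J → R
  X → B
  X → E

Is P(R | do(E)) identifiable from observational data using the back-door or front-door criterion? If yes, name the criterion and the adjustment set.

desc(E)\{E}={R,W}; candidates ⊆ {B,J,X}.
∅: E⊥R given ∅ in G with E→· removed — back-door holds.
P(R|do(E)) = P(R|E) — no adjustment needed.

P(R|do(E)): backdoor, adjust for ∅.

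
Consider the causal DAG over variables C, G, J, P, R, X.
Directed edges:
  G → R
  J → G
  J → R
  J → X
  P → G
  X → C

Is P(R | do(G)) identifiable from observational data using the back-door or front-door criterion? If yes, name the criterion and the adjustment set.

desc(G)\{G}={R}; candidates ⊆ {C,J,P,X}.
size 0: {}; under {} G still reaches {C,J,P,R,X} ∋ R.
{J}: G⊥R given {J} in G with G→· removed — back-door holds.
P(R|do(G)) = Σ_{J} P(R|G,J)·P(J).

P(R|do(G)): backdoor, adjust for {J}.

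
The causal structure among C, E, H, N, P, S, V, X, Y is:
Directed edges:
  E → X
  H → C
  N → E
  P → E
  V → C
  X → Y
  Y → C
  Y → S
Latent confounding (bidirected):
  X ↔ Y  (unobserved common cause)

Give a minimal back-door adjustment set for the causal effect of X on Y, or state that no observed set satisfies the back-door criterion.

desc(X)\{X}={C,S,Y}; candidates ⊆ {E,H,N,P,V}.
X↔Y: latent back-door arc(s) into X.
size 0: {}; under {} X still reaches {C,E,N,P,S,Y} ∋ Y.
size 1: {E}, {H}, {N} …(+2); under {E} X still reaches {C,S,Y} ∋ Y.
size 2: {E,H}, {E,N}, {E,P} …(+7); under {E,H} X still reaches {C,S,Y} ∋ Y.
X↔Y cannot be blocked by any observed set — no back-door set.

X→Y: no observed back-door set.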